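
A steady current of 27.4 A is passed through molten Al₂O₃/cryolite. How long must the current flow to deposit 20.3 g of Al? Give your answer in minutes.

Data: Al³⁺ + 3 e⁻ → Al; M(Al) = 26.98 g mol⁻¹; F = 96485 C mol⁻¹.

n(Al) = m/M = 20.3 / 26.98 = 0.7524 mol.
Each Al atom requires 3 electrons, so n(e⁻) = 3 × 0.7524 = 2.257 mol.
Q = n(e⁻)·F = 2.257 × 96485 = 217800 C.
t = Q/I = 217800 / 27.40 A = 7948 s = 132 min.

132 min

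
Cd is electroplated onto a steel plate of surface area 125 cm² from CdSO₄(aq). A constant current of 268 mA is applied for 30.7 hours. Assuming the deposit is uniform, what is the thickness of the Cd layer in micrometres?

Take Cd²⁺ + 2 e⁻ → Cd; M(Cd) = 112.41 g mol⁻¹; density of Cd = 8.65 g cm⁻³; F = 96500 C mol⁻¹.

Q = I·t = 0.2680 × 110520 = 29620 C; n(e⁻) = 0.3069 mol.
n(Cd) = n(e⁻)/2 = 0.1535 mol, so m = 0.1535 × 112.41 = 17.25 g.
Volume = m/ρ = 17.25 / 8.65 = 1.994 cm³.
Thickness = V/A = 1.994 / 125 = 0.0160 cm = 160 μm.

160 μm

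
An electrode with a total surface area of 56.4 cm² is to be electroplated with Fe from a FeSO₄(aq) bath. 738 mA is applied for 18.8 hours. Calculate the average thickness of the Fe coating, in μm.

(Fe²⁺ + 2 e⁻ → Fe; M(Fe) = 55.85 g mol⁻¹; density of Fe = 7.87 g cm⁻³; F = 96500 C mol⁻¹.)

Q = I·t = 0.7380 × 67680 = 49950 C; n(e⁻) = 0.5176 mol.
n(Fe) = n(e⁻)/2 = 0.2588 mol, so m = 0.2588 × 55.85 = 14.45 g.
Volume = m/ρ = 14.45 / 7.87 = 1.837 cm³.
Thickness = V/A = 1.837 / 56.4 = 0.0326 cm = 326 μm.

326 μm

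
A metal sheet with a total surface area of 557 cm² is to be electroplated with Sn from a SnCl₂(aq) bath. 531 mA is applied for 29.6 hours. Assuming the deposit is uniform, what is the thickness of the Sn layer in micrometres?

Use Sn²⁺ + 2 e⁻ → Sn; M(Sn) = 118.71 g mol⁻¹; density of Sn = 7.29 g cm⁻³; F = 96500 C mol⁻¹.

Q = I·t = 0.5310 × 106560 = 56580 C; n(e⁻) = 0.5864 mol.
n(Sn) = n(e⁻)/2 = 0.2932 mol, so m = 0.2932 × 118.71 = 34.80 g.
Volume = m/ρ = 34.80 / 7.29 = 4.774 cm³.
Thickness = V/A = 4.774 / 557 = 0.00857 cm = 85.7 μm.

85.7 μm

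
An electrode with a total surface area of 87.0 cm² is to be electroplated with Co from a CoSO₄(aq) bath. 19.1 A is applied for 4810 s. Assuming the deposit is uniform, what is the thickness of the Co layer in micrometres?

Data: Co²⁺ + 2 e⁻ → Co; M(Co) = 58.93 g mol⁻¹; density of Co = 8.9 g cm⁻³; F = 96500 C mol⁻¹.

362 μm

Q = I·t = 19.10 × 4810.0 = 91870 C; n(e⁻) = 0.9520 mol.
n(Co) = n(e⁻)/2 = 0.4760 mol, so m = 0.4760 × 58.93 = 28.05 g.
Volume = m/ρ = 28.05 / 8.9 = 3.152 cm³.
Thickness = V/A = 3.152 / 87.0 = 0.0362 cm = 362 μm.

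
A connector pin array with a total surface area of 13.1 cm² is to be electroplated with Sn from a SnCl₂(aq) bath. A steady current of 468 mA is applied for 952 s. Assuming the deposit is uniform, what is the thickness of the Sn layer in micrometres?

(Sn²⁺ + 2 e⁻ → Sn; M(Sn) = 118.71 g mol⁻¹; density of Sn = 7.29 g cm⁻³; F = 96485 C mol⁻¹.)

28.7 μm

Q = I·t = 0.4680 × 952.00 = 445.5 C; n(e⁻) = 0.004618 mol.
n(Sn) = n(e⁻)/2 = 0.002309 mol, so m = 0.002309 × 118.71 = 0.2741 g.
Volume = m/ρ = 0.2741 / 7.29 = 0.03760 cm³.
Thickness = V/A = 0.03760 / 13.1 = 0.00287 cm = 28.7 μm.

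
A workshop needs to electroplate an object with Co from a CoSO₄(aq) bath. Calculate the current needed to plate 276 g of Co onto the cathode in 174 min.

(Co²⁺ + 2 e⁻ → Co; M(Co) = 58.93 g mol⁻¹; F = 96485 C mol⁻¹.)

n(Co) = 276 / 58.93 = 4.684 mol.
n(e⁻) = 2 × 4.684 = 9.367 mol.
Q = n(e⁻)·F = 9.367 × 96485 = 903800 C.
I = Q/t = 903800 / 10440 s = 86.6 A.

86.6 A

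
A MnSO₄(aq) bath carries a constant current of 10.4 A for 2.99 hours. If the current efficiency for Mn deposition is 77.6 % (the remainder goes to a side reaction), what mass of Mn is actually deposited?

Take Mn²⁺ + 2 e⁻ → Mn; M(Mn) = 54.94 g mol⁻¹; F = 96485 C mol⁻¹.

Q = I·t = 10.40 × 10764 = 111900 C.
n(e⁻) = 111900/96485 = 1.160 mol; theoretically n(Mn) = 1.160/2 = 0.5801 mol, m_theo = 31.87 g.
At 77.6 % efficiency, m_actual = 0.776 × 31.87 = 24.7 g.

24.7 g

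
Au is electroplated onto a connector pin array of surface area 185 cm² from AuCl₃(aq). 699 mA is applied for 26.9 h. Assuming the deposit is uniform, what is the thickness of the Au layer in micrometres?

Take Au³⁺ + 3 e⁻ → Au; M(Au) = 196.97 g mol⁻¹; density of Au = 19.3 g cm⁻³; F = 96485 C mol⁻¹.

129 μm

Q = I·t = 0.6990 × 96840 = 67690 C; n(e⁻) = 0.7016 mol.
n(Au) = n(e⁻)/3 = 0.2339 mol, so m = 0.2339 × 196.97 = 46.06 g.
Volume = m/ρ = 46.06 / 19.3 = 2.387 cm³.
Thickness = V/A = 2.387 / 185 = 0.0129 cm = 129 μm.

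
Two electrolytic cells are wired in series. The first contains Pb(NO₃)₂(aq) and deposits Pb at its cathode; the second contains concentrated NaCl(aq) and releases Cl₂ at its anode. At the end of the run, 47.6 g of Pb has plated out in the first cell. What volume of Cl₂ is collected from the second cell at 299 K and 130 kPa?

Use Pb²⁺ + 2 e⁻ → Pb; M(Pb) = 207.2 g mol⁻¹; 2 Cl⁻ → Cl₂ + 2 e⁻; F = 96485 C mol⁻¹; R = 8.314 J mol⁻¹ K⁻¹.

n(Pb) = 47.6 / 207.2 = 0.2297 mol, so n(e⁻) = 2 × 0.2297 = 0.4595 mol.
The cells are in series, so the same 0.4595 mol of electrons passes through the second cell.
2 Cl⁻ → Cl₂ + 2 e⁻ — 2 mol e⁻ per mol Cl₂, so n(Cl₂) = 0.4595/2 = 0.2297 mol.
V = nRT/P = (0.2297 × 8.314 × 299) / (130 × 10³) = 0.00439 m³ = 4.39 L.

4.39 L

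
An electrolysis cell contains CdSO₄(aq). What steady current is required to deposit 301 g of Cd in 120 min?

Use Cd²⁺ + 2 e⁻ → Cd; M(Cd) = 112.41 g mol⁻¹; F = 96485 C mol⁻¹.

n(Cd) = 301 / 112.41 = 2.678 mol.
n(e⁻) = 2 × 2.678 = 5.355 mol.
Q = n(e⁻)·F = 5.355 × 96485 = 516700 C.
I = Q/t = 516700 / 7200.0 s = 71.8 A.

71.8 A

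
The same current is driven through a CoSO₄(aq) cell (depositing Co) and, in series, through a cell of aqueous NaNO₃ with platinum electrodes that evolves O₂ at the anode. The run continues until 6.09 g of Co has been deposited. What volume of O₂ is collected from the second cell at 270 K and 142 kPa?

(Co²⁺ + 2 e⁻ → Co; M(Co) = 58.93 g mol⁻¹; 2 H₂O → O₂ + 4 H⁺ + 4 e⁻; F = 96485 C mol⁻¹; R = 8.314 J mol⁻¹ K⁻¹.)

0.817 L

n(Co) = 6.09 / 58.93 = 0.1033 mol, so n(e⁻) = 2 × 0.1033 = 0.2067 mol.
The cells are in series, so the same 0.2067 mol of electrons passes through the second cell.
2 H₂O → O₂ + 4 H⁺ + 4 e⁻ — 4 mol e⁻ per mol O₂, so n(O₂) = 0.2067/4 = 0.05167 mol.
V = nRT/P = (0.05167 × 8.314 × 270) / (142 × 10³) = 8.17 × 10⁻⁴ m³ = 0.817 L.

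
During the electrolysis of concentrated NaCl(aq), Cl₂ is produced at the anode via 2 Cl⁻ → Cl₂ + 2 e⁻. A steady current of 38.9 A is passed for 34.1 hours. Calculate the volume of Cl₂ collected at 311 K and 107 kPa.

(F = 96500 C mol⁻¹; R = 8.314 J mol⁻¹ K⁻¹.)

598 L

Q = I·t = 38.90 A × 122760 s = 4775000 C.
n(e⁻) = Q/F = 4775000 / 96500 = 49.49 mol.
2 electrons are transferred per Cl₂ molecule, so n(Cl₂) = 49.49 / 2 = 24.74 mol.
V = nRT/P = (24.74 × 8.314 × 311) / (107 × 10³ Pa) = 0.598 m³ = 598 L.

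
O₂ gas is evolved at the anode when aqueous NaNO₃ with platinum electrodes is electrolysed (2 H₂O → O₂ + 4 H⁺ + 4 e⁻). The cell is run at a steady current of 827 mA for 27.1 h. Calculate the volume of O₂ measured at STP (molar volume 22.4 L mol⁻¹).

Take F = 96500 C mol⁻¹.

Q = I·t = 0.8270 A × 97560 s = 80680 C.
n(e⁻) = Q/F = 80680 / 96500 = 0.8361 mol.
4 electrons are transferred per O₂ molecule, so n(O₂) = 0.8361 / 4 = 0.2090 mol.
V = n × V_m = 0.2090 × 22.4 = 4.68 L.

4.68 L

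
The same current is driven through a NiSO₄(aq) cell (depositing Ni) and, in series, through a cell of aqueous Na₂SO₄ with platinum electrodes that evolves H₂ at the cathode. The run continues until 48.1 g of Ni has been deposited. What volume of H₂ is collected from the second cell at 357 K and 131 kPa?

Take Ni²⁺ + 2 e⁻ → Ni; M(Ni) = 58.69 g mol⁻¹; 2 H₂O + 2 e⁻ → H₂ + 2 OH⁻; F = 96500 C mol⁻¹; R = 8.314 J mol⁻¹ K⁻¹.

18.6 L

n(Ni) = 48.1 / 58.69 = 0.8196 mol, so n(e⁻) = 2 × 0.8196 = 1.639 mol.
The cells are in series, so the same 1.639 mol of electrons passes through the second cell.
2 H₂O + 2 e⁻ → H₂ + 2 OH⁻ — 2 mol e⁻ per mol H₂, so n(H₂) = 1.639/2 = 0.8196 mol.
V = nRT/P = (0.8196 × 8.314 × 357) / (131 × 10³) = 0.0186 m³ = 18.6 L.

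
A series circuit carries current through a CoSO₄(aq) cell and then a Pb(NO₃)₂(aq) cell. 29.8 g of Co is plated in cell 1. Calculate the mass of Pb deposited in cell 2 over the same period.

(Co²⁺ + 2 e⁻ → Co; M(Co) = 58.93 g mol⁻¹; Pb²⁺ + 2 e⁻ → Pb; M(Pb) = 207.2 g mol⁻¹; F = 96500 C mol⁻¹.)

n(Co) = 29.8 / 58.93 = 0.5057 mol.
Since Co²⁺ + 2 e⁻ → Co, n(e⁻) passed = 2 × 0.5057 = 1.011 mol.
Cells in series carry the same charge, so the same 1.011 mol of electrons passes through cell 2.
Pb²⁺ + 2 e⁻ → Pb, so n(Pb) = 1.011 / 2 = 0.5057 mol.
m(Pb) = 0.5057 × 207.2 = 105 g.

105 g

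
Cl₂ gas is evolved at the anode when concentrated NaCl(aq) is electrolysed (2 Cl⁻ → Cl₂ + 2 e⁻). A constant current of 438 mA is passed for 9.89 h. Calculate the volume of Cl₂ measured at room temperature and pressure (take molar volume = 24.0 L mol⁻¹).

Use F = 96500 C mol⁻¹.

Q = I·t = 0.4380 A × 35604 s = 15590 C.
n(e⁻) = Q/F = 15590 / 96500 = 0.1616 mol.
2 electrons are transferred per Cl₂ molecule, so n(Cl₂) = 0.1616 / 2 = 0.08080 mol.
V = n × V_m = 0.08080 × 24.0 = 1.94 L.

1.94 L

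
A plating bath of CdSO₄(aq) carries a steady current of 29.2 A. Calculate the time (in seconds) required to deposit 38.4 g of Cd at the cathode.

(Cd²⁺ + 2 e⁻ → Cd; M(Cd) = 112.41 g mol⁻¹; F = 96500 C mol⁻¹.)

n(Cd) = m/M = 38.4 / 112.41 = 0.3416 mol.
Each Cd atom requires 2 electrons, so n(e⁻) = 2 × 0.3416 = 0.6832 mol.
Q = n(e⁻)·F = 0.6832 × 96500 = 65930 C.
t = Q/I = 65930 / 29.20 A = 2258 s.

2260 s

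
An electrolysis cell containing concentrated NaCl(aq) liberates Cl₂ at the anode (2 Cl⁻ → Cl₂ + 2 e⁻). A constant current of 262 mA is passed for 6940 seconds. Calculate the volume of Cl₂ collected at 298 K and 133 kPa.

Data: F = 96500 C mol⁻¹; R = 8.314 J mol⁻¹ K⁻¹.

0.176 L

Q = I·t = 0.2620 A × 6940.0 s = 1818 C.
n(e⁻) = Q/F = 1818 / 96500 = 0.01884 mol.
2 electrons are transferred per Cl₂ molecule, so n(Cl₂) = 0.01884 / 2 = 0.009421 mol.
V = nRT/P = (0.009421 × 8.314 × 298) / (133 × 10³ Pa) = 1.76 × 10⁻⁴ m³ = 0.176 L.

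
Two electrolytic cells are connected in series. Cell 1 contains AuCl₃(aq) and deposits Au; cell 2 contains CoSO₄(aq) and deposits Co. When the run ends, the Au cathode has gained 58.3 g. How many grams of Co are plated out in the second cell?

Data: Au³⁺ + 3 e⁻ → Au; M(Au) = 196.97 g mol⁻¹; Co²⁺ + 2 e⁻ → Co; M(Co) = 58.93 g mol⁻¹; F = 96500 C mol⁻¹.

26.2 g

n(Au) = 58.3 / 196.97 = 0.2960 mol.
Since Au³⁺ + 3 e⁻ → Au, n(e⁻) passed = 3 × 0.2960 = 0.8880 mol.
Cells in series carry the same charge, so the same 0.8880 mol of electrons passes through cell 2.
Co²⁺ + 2 e⁻ → Co, so n(Co) = 0.8880 / 2 = 0.4440 mol.
m(Co) = 0.4440 × 58.93 = 26.2 g.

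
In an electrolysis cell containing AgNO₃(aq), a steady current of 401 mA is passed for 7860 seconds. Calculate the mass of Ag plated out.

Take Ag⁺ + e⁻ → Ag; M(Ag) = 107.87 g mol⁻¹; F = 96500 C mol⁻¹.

3.52 g

Q = I·t = 0.4010 A × 7860.0 s = 3152 C.
n(e⁻) = Q/F = 3152 / 96500 = 0.03266 mol.
Ag⁺ + e⁻ → Ag, so n(Ag) = n(e⁻)/1 = 0.03266 mol.
m = n·M = 0.03266 × 107.87 = 3.52 g.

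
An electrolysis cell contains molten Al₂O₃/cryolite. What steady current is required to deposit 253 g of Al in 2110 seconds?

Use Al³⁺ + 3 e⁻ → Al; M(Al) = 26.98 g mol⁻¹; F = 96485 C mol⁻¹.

1290 A

n(Al) = 253 / 26.98 = 9.377 mol.
n(e⁻) = 3 × 9.377 = 28.13 mol.
Q = n(e⁻)·F = 28.13 × 96485 = 2714000 C.
I = Q/t = 2714000 / 2110.0 s = 1290 A.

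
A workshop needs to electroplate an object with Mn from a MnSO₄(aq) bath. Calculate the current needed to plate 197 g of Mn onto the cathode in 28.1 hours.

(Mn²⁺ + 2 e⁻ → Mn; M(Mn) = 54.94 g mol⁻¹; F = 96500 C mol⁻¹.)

n(Mn) = 197 / 54.94 = 3.586 mol.
n(e⁻) = 2 × 3.586 = 7.171 mol.
Q = n(e⁻)·F = 7.171 × 96500 = 692000 C.
I = Q/t = 692000 / 101160 s = 6.84 A.

6.84 A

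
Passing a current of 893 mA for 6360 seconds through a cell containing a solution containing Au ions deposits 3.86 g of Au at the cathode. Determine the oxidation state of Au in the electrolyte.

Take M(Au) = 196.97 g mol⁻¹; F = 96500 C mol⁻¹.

+3

Q = I·t = 0.8930 A × 6360.0 s = 5679 C, so n(e⁻) = 5679/96500 = 0.05885 mol.
n(Au) deposited = 3.86 / 196.97 = 0.01960 mol.
Electrons per atom = n(e⁻)/n(Au) = 0.05885 / 0.01960 = 3.00 ≈ 3, so the ion is Au³⁺.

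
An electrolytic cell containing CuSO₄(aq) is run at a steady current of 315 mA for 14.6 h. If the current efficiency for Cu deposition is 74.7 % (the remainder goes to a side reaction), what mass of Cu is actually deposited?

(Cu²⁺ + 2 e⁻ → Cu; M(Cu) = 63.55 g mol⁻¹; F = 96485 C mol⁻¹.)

4.07 g

Q = I·t = 0.3150 × 52560 = 16560 C.
n(e⁻) = 16560/96485 = 0.1716 mol; theoretically n(Cu) = 0.1716/2 = 0.08580 mol, m_theo = 5.452 g.
At 74.7 % efficiency, m_actual = 0.747 × 5.452 = 4.07 g.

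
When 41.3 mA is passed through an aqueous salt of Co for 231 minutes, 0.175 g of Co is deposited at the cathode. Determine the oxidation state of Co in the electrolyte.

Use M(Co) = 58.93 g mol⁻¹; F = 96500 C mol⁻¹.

+2

Q = I·t = 0.04130 A × 13860 s = 572.4 C, so n(e⁻) = 572.4/96500 = 0.005932 mol.
n(Co) deposited = 0.175 / 58.93 = 0.002970 mol.
Electrons per atom = n(e⁻)/n(Co) = 0.005932 / 0.002970 = 2.00 ≈ 2, so the ion is Co²⁺.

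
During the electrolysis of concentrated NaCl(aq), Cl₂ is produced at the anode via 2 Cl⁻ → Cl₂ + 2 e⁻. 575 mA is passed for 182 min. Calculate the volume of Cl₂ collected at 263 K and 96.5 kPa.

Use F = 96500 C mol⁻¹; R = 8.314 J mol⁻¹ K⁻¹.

Q = I·t = 0.5750 A × 10920 s = 6279 C.
n(e⁻) = Q/F = 6279 / 96500 = 0.06507 mol.
2 electrons are transferred per Cl₂ molecule, so n(Cl₂) = 0.06507 / 2 = 0.03253 mol.
V = nRT/P = (0.03253 × 8.314 × 263) / (96.5 × 10³ Pa) = 7.37 × 10⁻⁴ m³ = 0.737 L.

0.737 L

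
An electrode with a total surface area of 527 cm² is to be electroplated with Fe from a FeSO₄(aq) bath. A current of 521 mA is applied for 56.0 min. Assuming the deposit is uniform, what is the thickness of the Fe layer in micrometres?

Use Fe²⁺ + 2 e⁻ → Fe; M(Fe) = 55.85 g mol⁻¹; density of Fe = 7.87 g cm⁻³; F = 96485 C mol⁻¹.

Q = I·t = 0.5210 × 3360.0 = 1751 C; n(e⁻) = 0.01814 mol.
n(Fe) = n(e⁻)/2 = 0.009072 mol, so m = 0.009072 × 55.85 = 0.5067 g.
Volume = m/ρ = 0.5067 / 7.87 = 0.06438 cm³.
Thickness = V/A = 0.06438 / 527 = 1.22 × 10⁻⁴ cm = 1.22 μm.

1.22 μm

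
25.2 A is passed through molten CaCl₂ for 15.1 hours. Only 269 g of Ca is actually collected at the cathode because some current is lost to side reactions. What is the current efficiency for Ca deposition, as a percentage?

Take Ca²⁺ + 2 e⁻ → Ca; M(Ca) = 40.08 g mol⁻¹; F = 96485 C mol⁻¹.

Q = I·t = 25.20 × 54360 = 1370000 C; n(e⁻) = 1370000/96485 = 14.20 mol.
Theoretical n(Ca) = n(e⁻)/2 = 7.099 mol, i.e. m_theo = 7.099 × 40.08 = 284.5 g.
Efficiency = m_actual / m_theo = 269 / 284.5 = 94.5 %.

94.5 %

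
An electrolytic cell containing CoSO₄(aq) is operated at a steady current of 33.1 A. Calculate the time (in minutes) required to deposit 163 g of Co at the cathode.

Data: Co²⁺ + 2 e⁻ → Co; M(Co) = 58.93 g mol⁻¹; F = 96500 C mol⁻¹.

n(Co) = m/M = 163 / 58.93 = 2.766 mol.
Each Co atom requires 2 electrons, so n(e⁻) = 2 × 2.766 = 5.532 mol.
Q = n(e⁻)·F = 5.532 × 96500 = 533800 C.
t = Q/I = 533800 / 33.10 A = 16130 s = 269 min.

269 min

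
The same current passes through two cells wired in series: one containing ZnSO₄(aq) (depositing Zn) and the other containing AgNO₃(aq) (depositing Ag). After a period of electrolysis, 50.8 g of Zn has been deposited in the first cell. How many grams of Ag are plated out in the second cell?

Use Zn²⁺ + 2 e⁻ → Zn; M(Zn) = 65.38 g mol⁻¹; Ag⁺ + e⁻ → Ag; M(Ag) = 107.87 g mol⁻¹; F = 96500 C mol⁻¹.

168 g

n(Zn) = 50.8 / 65.38 = 0.7770 mol.
Since Zn²⁺ + 2 e⁻ → Zn, n(e⁻) passed = 2 × 0.7770 = 1.554 mol.
Cells in series carry the same charge, so the same 1.554 mol of electrons passes through cell 2.
Ag⁺ + e⁻ → Ag, so n(Ag) = 1.554 / 1 = 1.554 mol.
m(Ag) = 1.554 × 107.87 = 168 g.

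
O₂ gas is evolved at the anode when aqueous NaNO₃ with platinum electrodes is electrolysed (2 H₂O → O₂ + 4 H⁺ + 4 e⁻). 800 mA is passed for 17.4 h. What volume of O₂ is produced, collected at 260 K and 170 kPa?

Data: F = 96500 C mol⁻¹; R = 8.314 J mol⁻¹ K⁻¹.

1.65 L

Q = I·t = 0.8000 A × 62640 s = 50110 C.
n(e⁻) = Q/F = 50110 / 96500 = 0.5193 mol.
4 electrons are transferred per O₂ molecule, so n(O₂) = 0.5193 / 4 = 0.1298 mol.
V = nRT/P = (0.1298 × 8.314 × 260) / (170 × 10³ Pa) = 0.00165 m³ = 1.65 L.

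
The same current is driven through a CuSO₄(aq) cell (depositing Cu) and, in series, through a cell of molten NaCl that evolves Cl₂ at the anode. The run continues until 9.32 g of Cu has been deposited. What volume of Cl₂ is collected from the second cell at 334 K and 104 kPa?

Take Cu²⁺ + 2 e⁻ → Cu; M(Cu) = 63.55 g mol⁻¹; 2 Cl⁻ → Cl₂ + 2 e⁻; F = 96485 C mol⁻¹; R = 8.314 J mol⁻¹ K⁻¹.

n(Cu) = 9.32 / 63.55 = 0.1467 mol, so n(e⁻) = 2 × 0.1467 = 0.2933 mol.
The cells are in series, so the same 0.2933 mol of electrons passes through the second cell.
2 Cl⁻ → Cl₂ + 2 e⁻ — 2 mol e⁻ per mol Cl₂, so n(Cl₂) = 0.2933/2 = 0.1467 mol.
V = nRT/P = (0.1467 × 8.314 × 334) / (104 × 10³) = 0.00392 m³ = 3.92 L.

3.92 L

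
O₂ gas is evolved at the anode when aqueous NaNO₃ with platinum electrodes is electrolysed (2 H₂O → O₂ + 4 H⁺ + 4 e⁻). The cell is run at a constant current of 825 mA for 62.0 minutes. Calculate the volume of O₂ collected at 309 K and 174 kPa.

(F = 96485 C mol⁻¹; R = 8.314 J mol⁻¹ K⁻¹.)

0.117 L

Q = I·t = 0.8250 A × 3720.0 s = 3069 C.
n(e⁻) = Q/F = 3069 / 96485 = 0.03181 mol.
4 electrons are transferred per O₂ molecule, so n(O₂) = 0.03181 / 4 = 0.007952 mol.
V = nRT/P = (0.007952 × 8.314 × 309) / (174 × 10³ Pa) = 1.17 × 10⁻⁴ m³ = 0.117 L.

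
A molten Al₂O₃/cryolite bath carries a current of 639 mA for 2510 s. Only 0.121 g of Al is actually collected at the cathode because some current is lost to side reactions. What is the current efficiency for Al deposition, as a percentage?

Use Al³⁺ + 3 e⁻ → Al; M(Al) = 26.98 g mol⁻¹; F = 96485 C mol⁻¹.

Q = I·t = 0.6390 × 2510.0 = 1604 C; n(e⁻) = 1604/96485 = 0.01662 mol.
Theoretical n(Al) = n(e⁻)/3 = 0.005541 mol, i.e. m_theo = 0.005541 × 26.98 = 0.1495 g.
Efficiency = m_actual / m_theo = 0.121 / 0.1495 = 80.9 %.

80.9 %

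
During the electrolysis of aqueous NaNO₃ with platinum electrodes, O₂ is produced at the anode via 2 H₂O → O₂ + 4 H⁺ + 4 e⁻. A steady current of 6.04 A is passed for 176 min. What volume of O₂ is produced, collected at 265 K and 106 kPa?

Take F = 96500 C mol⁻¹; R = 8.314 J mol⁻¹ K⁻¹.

Q = I·t = 6.040 A × 10560 s = 63780 C.
n(e⁻) = Q/F = 63780 / 96500 = 0.6610 mol.
4 electrons are transferred per O₂ molecule, so n(O₂) = 0.6610 / 4 = 0.1652 mol.
V = nRT/P = (0.1652 × 8.314 × 265) / (106 × 10³ Pa) = 0.00343 m³ = 3.43 L.

3.43 L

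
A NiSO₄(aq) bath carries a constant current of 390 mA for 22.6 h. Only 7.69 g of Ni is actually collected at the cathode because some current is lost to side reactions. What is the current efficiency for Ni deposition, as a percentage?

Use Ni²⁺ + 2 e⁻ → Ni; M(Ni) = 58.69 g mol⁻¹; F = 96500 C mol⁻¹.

79.7 %

Q = I·t = 0.3900 × 81360 = 31730 C; n(e⁻) = 31730/96500 = 0.3288 mol.
Theoretical n(Ni) = n(e⁻)/2 = 0.1644 mol, i.e. m_theo = 0.1644 × 58.69 = 9.649 g.
Efficiency = m_actual / m_theo = 7.69 / 9.649 = 79.7 %.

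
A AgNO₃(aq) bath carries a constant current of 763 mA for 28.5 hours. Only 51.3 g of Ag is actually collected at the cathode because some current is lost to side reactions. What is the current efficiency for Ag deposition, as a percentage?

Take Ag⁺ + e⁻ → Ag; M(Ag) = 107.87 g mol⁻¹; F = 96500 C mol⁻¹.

Q = I·t = 0.7630 × 102600 = 78280 C; n(e⁻) = 78280/96500 = 0.8112 mol.
Theoretical n(Ag) = n(e⁻)/1 = 0.8112 mol, i.e. m_theo = 0.8112 × 107.87 = 87.51 g.
Efficiency = m_actual / m_theo = 51.3 / 87.51 = 58.6 %.

58.6 %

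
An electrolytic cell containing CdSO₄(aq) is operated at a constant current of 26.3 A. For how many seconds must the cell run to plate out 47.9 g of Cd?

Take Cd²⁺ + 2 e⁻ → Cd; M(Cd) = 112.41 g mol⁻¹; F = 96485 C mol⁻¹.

n(Cd) = m/M = 47.9 / 112.41 = 0.4261 mol.
Each Cd atom requires 2 electrons, so n(e⁻) = 2 × 0.4261 = 0.8522 mol.
Q = n(e⁻)·F = 0.8522 × 96485 = 82230 C.
t = Q/I = 82230 / 26.30 A = 3127 s.

3130 s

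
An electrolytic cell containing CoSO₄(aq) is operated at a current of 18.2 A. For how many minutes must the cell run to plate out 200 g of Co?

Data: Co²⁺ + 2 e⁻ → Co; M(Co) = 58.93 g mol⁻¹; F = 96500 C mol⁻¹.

n(Co) = m/M = 200 / 58.93 = 3.394 mol.
Each Co atom requires 2 electrons, so n(e⁻) = 2 × 3.394 = 6.788 mol.
Q = n(e⁻)·F = 6.788 × 96500 = 655000 C.
t = Q/I = 655000 / 18.20 A = 35990 s = 600 min.

600 min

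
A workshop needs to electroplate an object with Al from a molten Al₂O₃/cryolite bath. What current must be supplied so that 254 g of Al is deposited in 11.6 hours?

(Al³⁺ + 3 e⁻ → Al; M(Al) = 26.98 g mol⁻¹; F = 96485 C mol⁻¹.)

65.3 A

n(Al) = 254 / 26.98 = 9.414 mol.
n(e⁻) = 3 × 9.414 = 28.24 mol.
Q = n(e⁻)·F = 28.24 × 96485 = 2725000 C.
I = Q/t = 2725000 / 41760 s = 65.3 A.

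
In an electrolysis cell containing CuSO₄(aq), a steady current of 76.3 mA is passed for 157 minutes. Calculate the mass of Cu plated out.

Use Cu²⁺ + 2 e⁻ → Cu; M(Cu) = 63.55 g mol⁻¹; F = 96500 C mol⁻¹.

0.237 g

Q = I·t = 0.07630 A × 9420.0 s = 718.7 C.
n(e⁻) = Q/F = 718.7 / 96500 = 0.007448 mol.
Cu²⁺ + 2 e⁻ → Cu, so n(Cu) = n(e⁻)/2 = 0.003724 mol.
m = n·M = 0.003724 × 63.55 = 0.237 g.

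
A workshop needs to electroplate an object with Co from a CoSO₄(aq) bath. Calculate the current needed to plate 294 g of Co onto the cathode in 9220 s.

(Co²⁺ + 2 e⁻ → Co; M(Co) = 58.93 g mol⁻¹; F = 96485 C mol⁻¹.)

n(Co) = 294 / 58.93 = 4.989 mol.
n(e⁻) = 2 × 4.989 = 9.978 mol.
Q = n(e⁻)·F = 9.978 × 96485 = 962700 C.
I = Q/t = 962700 / 9220.0 s = 104 A.

104 A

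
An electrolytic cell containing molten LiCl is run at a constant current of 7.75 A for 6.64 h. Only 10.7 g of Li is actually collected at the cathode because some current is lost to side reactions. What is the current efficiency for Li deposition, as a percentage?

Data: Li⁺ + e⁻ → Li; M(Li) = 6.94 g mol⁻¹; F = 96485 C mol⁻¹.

Q = I·t = 7.750 × 23904 = 185300 C; n(e⁻) = 185300/96485 = 1.920 mol.
Theoretical n(Li) = n(e⁻)/1 = 1.920 mol, i.e. m_theo = 1.920 × 6.94 = 13.33 g.
Efficiency = m_actual / m_theo = 10.7 / 13.33 = 80.3 %.

80.3 %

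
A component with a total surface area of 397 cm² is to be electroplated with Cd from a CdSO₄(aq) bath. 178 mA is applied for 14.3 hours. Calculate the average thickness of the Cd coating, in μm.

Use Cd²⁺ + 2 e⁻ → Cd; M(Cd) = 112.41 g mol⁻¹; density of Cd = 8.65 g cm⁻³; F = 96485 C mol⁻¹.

15.5 μm

Q = I·t = 0.1780 × 51480 = 9163 C; n(e⁻) = 0.09497 mol.
n(Cd) = n(e⁻)/2 = 0.04749 mol, so m = 0.04749 × 112.41 = 5.338 g.
Volume = m/ρ = 5.338 / 8.65 = 0.6171 cm³.
Thickness = V/A = 0.6171 / 397 = 0.00155 cm = 15.5 μm.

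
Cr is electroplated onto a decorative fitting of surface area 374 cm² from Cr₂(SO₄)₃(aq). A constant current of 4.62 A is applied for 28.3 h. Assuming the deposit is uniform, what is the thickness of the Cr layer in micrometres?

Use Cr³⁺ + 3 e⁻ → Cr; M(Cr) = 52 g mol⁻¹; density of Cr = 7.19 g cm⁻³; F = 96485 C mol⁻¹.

Q = I·t = 4.620 × 101880 = 470700 C; n(e⁻) = 4.878 mol.
n(Cr) = n(e⁻)/3 = 1.626 mol, so m = 1.626 × 52 = 84.56 g.
Volume = m/ρ = 84.56 / 7.19 = 11.76 cm³.
Thickness = V/A = 11.76 / 374 = 0.0314 cm = 314 μm.

314 μm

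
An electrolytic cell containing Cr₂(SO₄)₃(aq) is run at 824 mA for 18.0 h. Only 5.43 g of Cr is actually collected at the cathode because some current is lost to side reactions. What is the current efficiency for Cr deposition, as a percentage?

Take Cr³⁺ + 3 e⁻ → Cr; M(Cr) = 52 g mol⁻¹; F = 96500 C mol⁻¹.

56.6 %

Q = I·t = 0.8240 × 64800 = 53400 C; n(e⁻) = 53400/96500 = 0.5533 mol.
Theoretical n(Cr) = n(e⁻)/3 = 0.1844 mol, i.e. m_theo = 0.1844 × 52 = 9.591 g.
Efficiency = m_actual / m_theo = 5.43 / 9.591 = 56.6 %.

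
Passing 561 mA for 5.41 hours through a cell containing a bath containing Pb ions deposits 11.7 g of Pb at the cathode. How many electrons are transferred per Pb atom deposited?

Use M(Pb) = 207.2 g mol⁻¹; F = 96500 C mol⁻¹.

2

Q = I·t = 0.5610 A × 19476 s = 10930 C, so n(e⁻) = 10930/96500 = 0.1132 mol.
n(Pb) deposited = 11.7 / 207.2 = 0.05647 mol.
Electrons per atom = n(e⁻)/n(Pb) = 0.1132 / 0.05647 = 2.01 ≈ 2, so the ion is Pb²⁺.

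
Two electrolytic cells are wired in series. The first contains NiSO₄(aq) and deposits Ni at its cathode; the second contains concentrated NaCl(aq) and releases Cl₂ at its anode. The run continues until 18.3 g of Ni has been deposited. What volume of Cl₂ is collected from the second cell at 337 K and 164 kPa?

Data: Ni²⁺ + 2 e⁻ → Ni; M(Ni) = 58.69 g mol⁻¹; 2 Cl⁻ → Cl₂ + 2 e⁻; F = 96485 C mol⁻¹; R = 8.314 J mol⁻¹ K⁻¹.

n(Ni) = 18.3 / 58.69 = 0.3118 mol, so n(e⁻) = 2 × 0.3118 = 0.6236 mol.
The cells are in series, so the same 0.6236 mol of electrons passes through the second cell.
2 Cl⁻ → Cl₂ + 2 e⁻ — 2 mol e⁻ per mol Cl₂, so n(Cl₂) = 0.6236/2 = 0.3118 mol.
V = nRT/P = (0.3118 × 8.314 × 337) / (164 × 10³) = 0.00533 m³ = 5.33 L.

5.33 L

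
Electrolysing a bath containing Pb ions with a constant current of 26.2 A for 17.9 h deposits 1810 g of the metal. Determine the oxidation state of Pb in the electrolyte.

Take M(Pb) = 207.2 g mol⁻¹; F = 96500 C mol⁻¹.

Q = I·t = 26.20 A × 64440 s = 1688000 C, so n(e⁻) = 1688000/96500 = 17.50 mol.
n(Pb) deposited = 1810 / 207.2 = 8.736 mol.
Electrons per atom = n(e⁻)/n(Pb) = 17.50 / 8.736 = 2.00 ≈ 2, so the ion is Pb²⁺.

+2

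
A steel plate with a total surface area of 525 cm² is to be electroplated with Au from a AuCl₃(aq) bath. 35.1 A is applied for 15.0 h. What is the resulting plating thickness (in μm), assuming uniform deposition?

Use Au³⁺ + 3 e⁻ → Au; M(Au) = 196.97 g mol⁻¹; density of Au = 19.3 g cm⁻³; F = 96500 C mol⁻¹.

Q = I·t = 35.10 × 54000 = 1895000 C; n(e⁻) = 19.64 mol.
n(Au) = n(e⁻)/3 = 6.547 mol, so m = 6.547 × 196.97 = 1290 g.
Volume = m/ρ = 1290 / 19.3 = 66.82 cm³.
Thickness = V/A = 66.82 / 525 = 0.127 cm = 1270 μm.

1270 μm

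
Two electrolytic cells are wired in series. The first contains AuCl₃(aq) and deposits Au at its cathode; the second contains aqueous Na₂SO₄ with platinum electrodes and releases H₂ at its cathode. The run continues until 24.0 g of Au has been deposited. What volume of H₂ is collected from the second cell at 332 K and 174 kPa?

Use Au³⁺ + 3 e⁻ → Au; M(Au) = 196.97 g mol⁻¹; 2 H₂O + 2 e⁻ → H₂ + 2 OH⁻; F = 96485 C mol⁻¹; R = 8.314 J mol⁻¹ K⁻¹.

2.90 L

n(Au) = 24.0 / 196.97 = 0.1218 mol, so n(e⁻) = 3 × 0.1218 = 0.3655 mol.
The cells are in series, so the same 0.3655 mol of electrons passes through the second cell.
2 H₂O + 2 e⁻ → H₂ + 2 OH⁻ — 2 mol e⁻ per mol H₂, so n(H₂) = 0.3655/2 = 0.1828 mol.
V = nRT/P = (0.1828 × 8.314 × 332) / (174 × 10³) = 0.00290 m³ = 2.90 L.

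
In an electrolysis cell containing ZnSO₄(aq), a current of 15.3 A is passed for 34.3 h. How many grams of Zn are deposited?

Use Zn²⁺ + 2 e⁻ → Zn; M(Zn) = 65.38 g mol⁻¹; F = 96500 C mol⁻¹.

640 g

Q = I·t = 15.30 A × 123480 s = 1889000 C.
n(e⁻) = Q/F = 1889000 / 96500 = 19.58 mol.
Zn²⁺ + 2 e⁻ → Zn, so n(Zn) = n(e⁻)/2 = 9.789 mol.
m = n·M = 9.789 × 65.38 = 640 g.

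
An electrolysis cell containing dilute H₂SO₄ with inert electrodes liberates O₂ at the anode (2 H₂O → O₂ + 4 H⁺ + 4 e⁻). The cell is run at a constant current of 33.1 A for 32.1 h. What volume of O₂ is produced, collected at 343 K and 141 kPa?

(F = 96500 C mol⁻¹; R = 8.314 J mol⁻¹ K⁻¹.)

Q = I·t = 33.10 A × 115560 s = 3825000 C.
n(e⁻) = Q/F = 3825000 / 96500 = 39.64 mol.
4 electrons are transferred per O₂ molecule, so n(O₂) = 39.64 / 4 = 9.909 mol.
V = nRT/P = (9.909 × 8.314 × 343) / (141 × 10³ Pa) = 0.200 m³ = 200 L.

200 L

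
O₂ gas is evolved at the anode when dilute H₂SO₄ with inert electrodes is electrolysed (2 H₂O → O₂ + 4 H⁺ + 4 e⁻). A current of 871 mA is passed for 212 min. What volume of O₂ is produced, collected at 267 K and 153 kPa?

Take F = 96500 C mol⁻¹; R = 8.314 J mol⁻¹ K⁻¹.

0.416 L

Q = I·t = 0.8710 A × 12720 s = 11080 C.
n(e⁻) = Q/F = 11080 / 96500 = 0.1148 mol.
4 electrons are transferred per O₂ molecule, so n(O₂) = 0.1148 / 4 = 0.02870 mol.
V = nRT/P = (0.02870 × 8.314 × 267) / (153 × 10³ Pa) = 4.16 × 10⁻⁴ m³ = 0.416 L.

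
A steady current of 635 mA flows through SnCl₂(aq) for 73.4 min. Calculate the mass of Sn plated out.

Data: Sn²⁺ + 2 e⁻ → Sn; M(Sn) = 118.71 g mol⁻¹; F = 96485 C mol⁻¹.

Q = I·t = 0.6350 A × 4404.0 s = 2797 C.
n(e⁻) = Q/F = 2797 / 96485 = 0.02898 mol.
Sn²⁺ + 2 e⁻ → Sn, so n(Sn) = n(e⁻)/2 = 0.01449 mol.
m = n·M = 0.01449 × 118.71 = 1.72 g.

1.72 g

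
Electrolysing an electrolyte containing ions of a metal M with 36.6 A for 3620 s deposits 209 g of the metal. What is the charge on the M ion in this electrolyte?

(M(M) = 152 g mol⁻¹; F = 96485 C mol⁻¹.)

+1

Q = I·t = 36.60 A × 3620.0 s = 132500 C, so n(e⁻) = 132500/96485 = 1.373 mol.
n(M) deposited = 209 / 152 = 1.375 mol.
Electrons per atom = n(e⁻)/n(M) = 1.373 / 1.375 = 0.999 ≈ 1, so the ion is M⁺.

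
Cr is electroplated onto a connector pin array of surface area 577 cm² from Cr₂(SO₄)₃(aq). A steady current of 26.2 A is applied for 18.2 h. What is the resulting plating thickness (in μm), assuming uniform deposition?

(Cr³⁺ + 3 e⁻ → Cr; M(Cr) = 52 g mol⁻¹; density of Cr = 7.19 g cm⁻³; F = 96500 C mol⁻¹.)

Q = I·t = 26.20 × 65520 = 1717000 C; n(e⁻) = 17.79 mol.
n(Cr) = n(e⁻)/3 = 5.930 mol, so m = 5.930 × 52 = 308.3 g.
Volume = m/ρ = 308.3 / 7.19 = 42.88 cm³.
Thickness = V/A = 42.88 / 577 = 0.0743 cm = 743 μm.

743 μm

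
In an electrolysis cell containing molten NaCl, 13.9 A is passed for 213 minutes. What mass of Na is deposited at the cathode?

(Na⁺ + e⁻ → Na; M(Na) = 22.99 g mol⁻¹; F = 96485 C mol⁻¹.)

Q = I·t = 13.90 A × 12780 s = 177600 C.
n(e⁻) = Q/F = 177600 / 96485 = 1.841 mol.
Na⁺ + e⁻ → Na, so n(Na) = n(e⁻)/1 = 1.841 mol.
m = n·M = 1.841 × 22.99 = 42.3 g.

42.3 g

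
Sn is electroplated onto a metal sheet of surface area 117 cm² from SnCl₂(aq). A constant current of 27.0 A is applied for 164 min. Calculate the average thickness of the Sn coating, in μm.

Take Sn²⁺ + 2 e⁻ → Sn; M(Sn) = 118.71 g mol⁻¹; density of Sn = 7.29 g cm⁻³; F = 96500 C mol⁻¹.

1920 μm

Q = I·t = 27.00 × 9840.0 = 265700 C; n(e⁻) = 2.753 mol.
n(Sn) = n(e⁻)/2 = 1.377 mol, so m = 1.377 × 118.71 = 163.4 g.
Volume = m/ρ = 163.4 / 7.29 = 22.42 cm³.
Thickness = V/A = 22.42 / 117 = 0.192 cm = 1920 μm.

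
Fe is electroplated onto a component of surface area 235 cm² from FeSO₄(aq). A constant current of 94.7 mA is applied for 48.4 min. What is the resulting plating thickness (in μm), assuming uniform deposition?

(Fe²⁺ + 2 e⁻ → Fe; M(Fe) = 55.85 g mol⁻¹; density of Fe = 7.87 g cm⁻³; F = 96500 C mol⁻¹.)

0.430 μm

Q = I·t = 0.09470 × 2904.0 = 275.0 C; n(e⁻) = 0.002850 mol.
n(Fe) = n(e⁻)/2 = 0.001425 mol, so m = 0.001425 × 55.85 = 0.07958 g.
Volume = m/ρ = 0.07958 / 7.87 = 0.01011 cm³.
Thickness = V/A = 0.01011 / 235 = 4.30 × 10⁻⁵ cm = 0.430 μm.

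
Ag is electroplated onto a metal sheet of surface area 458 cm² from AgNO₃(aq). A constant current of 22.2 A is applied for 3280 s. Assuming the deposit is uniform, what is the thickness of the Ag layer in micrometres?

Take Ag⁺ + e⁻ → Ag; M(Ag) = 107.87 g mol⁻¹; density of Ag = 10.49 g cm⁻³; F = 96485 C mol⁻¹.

Q = I·t = 22.20 × 3280.0 = 72820 C; n(e⁻) = 0.7547 mol.
n(Ag) = n(e⁻)/1 = 0.7547 mol, so m = 0.7547 × 107.87 = 81.41 g.
Volume = m/ρ = 81.41 / 10.49 = 7.761 cm³.
Thickness = V/A = 7.761 / 458 = 0.0169 cm = 169 μm.

169 μm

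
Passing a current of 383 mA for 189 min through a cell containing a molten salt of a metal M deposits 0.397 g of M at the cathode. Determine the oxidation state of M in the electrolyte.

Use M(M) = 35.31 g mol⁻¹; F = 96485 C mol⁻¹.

Q = I·t = 0.3830 A × 11340 s = 4343 C, so n(e⁻) = 4343/96485 = 0.04501 mol.
n(M) deposited = 0.397 / 35.31 = 0.01124 mol.
Electrons per atom = n(e⁻)/n(M) = 0.04501 / 0.01124 = 4.00 ≈ 4, so the ion is M⁴⁺.

+4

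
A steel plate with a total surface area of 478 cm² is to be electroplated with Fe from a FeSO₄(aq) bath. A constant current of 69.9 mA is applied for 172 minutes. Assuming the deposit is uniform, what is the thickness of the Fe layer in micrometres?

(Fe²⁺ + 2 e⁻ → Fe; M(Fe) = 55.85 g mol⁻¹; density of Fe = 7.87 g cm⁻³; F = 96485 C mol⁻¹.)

Q = I·t = 0.06990 × 10320 = 721.4 C; n(e⁻) = 0.007476 mol.
n(Fe) = n(e⁻)/2 = 0.003738 mol, so m = 0.003738 × 55.85 = 0.2088 g.
Volume = m/ρ = 0.2088 / 7.87 = 0.02653 cm³.
Thickness = V/A = 0.02653 / 478 = 5.55 × 10⁻⁵ cm = 0.555 μm.

0.555 μm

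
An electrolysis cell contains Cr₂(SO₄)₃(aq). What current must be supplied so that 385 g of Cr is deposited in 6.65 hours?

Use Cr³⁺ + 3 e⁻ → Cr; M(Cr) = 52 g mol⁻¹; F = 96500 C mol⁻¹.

89.5 A

n(Cr) = 385 / 52 = 7.404 mol.
n(e⁻) = 3 × 7.404 = 22.21 mol.
Q = n(e⁻)·F = 22.21 × 96500 = 2143000 C.
I = Q/t = 2143000 / 23940 s = 89.5 A.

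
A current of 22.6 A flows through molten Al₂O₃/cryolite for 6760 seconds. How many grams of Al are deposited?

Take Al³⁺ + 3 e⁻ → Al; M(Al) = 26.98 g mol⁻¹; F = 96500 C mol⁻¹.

Q = I·t = 22.60 A × 6760.0 s = 152800 C.
n(e⁻) = Q/F = 152800 / 96500 = 1.583 mol.
Al³⁺ + 3 e⁻ → Al, so n(Al) = n(e⁻)/3 = 0.5277 mol.
m = n·M = 0.5277 × 26.98 = 14.2 g.

14.2 g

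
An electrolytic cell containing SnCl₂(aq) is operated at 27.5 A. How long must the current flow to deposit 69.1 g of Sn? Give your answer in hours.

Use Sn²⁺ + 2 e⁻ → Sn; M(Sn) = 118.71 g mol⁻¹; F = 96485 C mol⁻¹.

n(Sn) = m/M = 69.1 / 118.71 = 0.5821 mol.
Each Sn atom requires 2 electrons, so n(e⁻) = 2 × 0.5821 = 1.164 mol.
Q = n(e⁻)·F = 1.164 × 96485 = 112300 C.
t = Q/I = 112300 / 27.50 A = 4085 s = 1.13 h.

1.13 h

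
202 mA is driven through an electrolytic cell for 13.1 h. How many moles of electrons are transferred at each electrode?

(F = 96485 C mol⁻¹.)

0.0987 mol

Q = I·t = 0.2020 A × 47160 s = 9526 C.
n(e⁻) = Q/F = 9526 / 96485 = 0.0987 mol.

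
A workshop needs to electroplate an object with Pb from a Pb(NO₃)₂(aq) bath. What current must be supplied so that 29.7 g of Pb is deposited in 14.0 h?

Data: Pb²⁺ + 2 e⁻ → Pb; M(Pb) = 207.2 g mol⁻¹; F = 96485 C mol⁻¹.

0.549 A

n(Pb) = 29.7 / 207.2 = 0.1433 mol.
n(e⁻) = 2 × 0.1433 = 0.2867 mol.
Q = n(e⁻)·F = 0.2867 × 96485 = 27660 C.
I = Q/t = 27660 / 50400 s = 0.549 A.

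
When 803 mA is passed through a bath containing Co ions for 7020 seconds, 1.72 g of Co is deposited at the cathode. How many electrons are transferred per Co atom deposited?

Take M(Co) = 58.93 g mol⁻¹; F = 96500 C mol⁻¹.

2

Q = I·t = 0.8030 A × 7020.0 s = 5637 C, so n(e⁻) = 5637/96500 = 0.05842 mol.
n(Co) deposited = 1.72 / 58.93 = 0.02919 mol.
Electrons per atom = n(e⁻)/n(Co) = 0.05842 / 0.02919 = 2.00 ≈ 2, so the ion is Co²⁺.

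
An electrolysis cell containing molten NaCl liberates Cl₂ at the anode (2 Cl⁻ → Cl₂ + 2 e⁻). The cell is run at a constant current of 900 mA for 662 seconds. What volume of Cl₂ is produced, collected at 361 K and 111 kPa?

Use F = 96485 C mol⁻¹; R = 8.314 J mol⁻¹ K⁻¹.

Q = I·t = 0.9000 A × 662.00 s = 595.8 C.
n(e⁻) = Q/F = 595.8 / 96485 = 0.006175 mol.
2 electrons are transferred per Cl₂ molecule, so n(Cl₂) = 0.006175 / 2 = 0.003088 mol.
V = nRT/P = (0.003088 × 8.314 × 361) / (111 × 10³ Pa) = 8.35 × 10⁻⁵ m³ = 0.0835 L.

0.0835 L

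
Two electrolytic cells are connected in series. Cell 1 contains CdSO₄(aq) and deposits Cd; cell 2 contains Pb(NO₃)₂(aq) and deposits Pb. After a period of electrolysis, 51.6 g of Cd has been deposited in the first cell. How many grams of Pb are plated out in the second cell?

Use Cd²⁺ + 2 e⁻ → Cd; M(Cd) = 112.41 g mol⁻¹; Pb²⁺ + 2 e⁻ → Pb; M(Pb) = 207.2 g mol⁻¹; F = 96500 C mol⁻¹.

n(Cd) = 51.6 / 112.41 = 0.4590 mol.
Since Cd²⁺ + 2 e⁻ → Cd, n(e⁻) passed = 2 × 0.4590 = 0.9181 mol.
Cells in series carry the same charge, so the same 0.9181 mol of electrons passes through cell 2.
Pb²⁺ + 2 e⁻ → Pb, so n(Pb) = 0.9181 / 2 = 0.4590 mol.
m(Pb) = 0.4590 × 207.2 = 95.1 g.

95.1 g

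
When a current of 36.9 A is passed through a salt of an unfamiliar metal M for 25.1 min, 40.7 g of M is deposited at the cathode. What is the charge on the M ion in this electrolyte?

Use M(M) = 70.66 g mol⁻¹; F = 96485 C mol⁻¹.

Q = I·t = 36.90 A × 1506.0 s = 55570 C, so n(e⁻) = 55570/96485 = 0.5760 mol.
n(M) deposited = 40.7 / 70.66 = 0.5760 mol.
Electrons per atom = n(e⁻)/n(M) = 0.5760 / 0.5760 = 1.00 ≈ 1, so the ion is M⁺.

+1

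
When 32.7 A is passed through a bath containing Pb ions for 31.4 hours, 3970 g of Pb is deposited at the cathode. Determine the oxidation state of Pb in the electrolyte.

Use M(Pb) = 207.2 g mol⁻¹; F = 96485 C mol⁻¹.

+2

Q = I·t = 32.70 A × 113040 s = 3696000 C, so n(e⁻) = 3696000/96485 = 38.31 mol.
n(Pb) deposited = 3970 / 207.2 = 19.16 mol.
Electrons per atom = n(e⁻)/n(Pb) = 38.31 / 19.16 = 2.00 ≈ 2, so the ion is Pb²⁺.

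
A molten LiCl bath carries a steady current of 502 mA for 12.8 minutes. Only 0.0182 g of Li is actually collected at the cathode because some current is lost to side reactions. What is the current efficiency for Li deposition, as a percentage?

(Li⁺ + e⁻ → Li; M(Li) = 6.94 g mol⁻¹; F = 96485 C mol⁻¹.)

Q = I·t = 0.5020 × 768.00 = 385.5 C; n(e⁻) = 385.5/96485 = 0.003996 mol.
Theoretical n(Li) = n(e⁻)/1 = 0.003996 mol, i.e. m_theo = 0.003996 × 6.94 = 0.02773 g.
Efficiency = m_actual / m_theo = 0.0182 / 0.02773 = 65.6 %.

65.6 %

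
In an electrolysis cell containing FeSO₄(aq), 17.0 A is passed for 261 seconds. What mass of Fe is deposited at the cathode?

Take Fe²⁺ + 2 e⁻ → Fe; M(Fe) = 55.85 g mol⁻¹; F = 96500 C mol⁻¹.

1.28 g

Q = I·t = 17.00 A × 261.00 s = 4437 C.
n(e⁻) = Q/F = 4437 / 96500 = 0.04598 mol.
Fe²⁺ + 2 e⁻ → Fe, so n(Fe) = n(e⁻)/2 = 0.02299 mol.
m = n·M = 0.02299 × 55.85 = 1.28 g.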